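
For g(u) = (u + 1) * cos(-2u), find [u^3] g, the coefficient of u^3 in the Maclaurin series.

Shift and add copies of the series according to the polynomial's terms.
g(0) = 1
g′(0) = 1
g′′(0) = -4
g′′′(0) = -12

-2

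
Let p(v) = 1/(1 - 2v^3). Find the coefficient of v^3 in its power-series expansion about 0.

[v^0] = 1;  [v^1] = 0;  [v^2] = 0;  [v^3] = 2.

2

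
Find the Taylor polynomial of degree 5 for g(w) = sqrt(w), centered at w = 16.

7*(w - 16)^5/67108864 - 5*(w - 16)^4/2097152 + (w - 16)^3/16384 - (w - 16)^2/512 + (w - 16)/8 + 4

[(w - 16)^0] = 4;  [(w - 16)^1] = 1/8;  [(w - 16)^2] = -1/512;  [(w - 16)^3] = 1/16384;  [(w - 16)^4] = -5/2097152;  [(w - 16)^5] = 7/67108864.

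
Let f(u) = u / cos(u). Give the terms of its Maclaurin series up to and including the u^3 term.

Write the quotient as an unknown series and match coefficients against numerator = denominator · series.
f(0) = 0
f′(0) = 1
f′′(0) = 0
f′′′(0) = 3
Dividing each by k! gives the coefficients c_0, ..., c_3.

u^3/2 + u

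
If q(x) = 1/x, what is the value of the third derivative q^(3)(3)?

-2/27

Differentiate repeatedly and evaluate at the center.
The coefficient of (x - 3)^3 in the expansion is -1/81, so q′′′(3) = 3! * (-1/81) = -2/27.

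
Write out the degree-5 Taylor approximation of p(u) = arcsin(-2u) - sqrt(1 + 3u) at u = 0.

-11577*u^5/1280 + 405*u^4/128 - 145*u^3/48 + 9*u^2/8 - 7*u/2 - 1

Add the two expansions coefficient-wise.
p(0) = -1
p′(0) = -7/2
p′′(0) = 9/4
p′′′(0) = -145/8
p^(4)(0) = 1215/16
p^(5)(0) = -34731/32
The Taylor polynomial is Σ p^(k)(0)/k! · u^k.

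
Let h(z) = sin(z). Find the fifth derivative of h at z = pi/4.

sqrt(2)/2

The coefficient of (z - pi/4)^5 in the expansion is sqrt(2)/240, so h^(5)(pi/4) = 5! * (sqrt(2)/240) = sqrt(2)/2.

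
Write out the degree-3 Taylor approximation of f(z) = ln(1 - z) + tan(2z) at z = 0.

Combine the two series term by term.
f(0) = 0
f′(0) = 1
f′′(0) = -1
f′′′(0) = 14

7*z^3/3 - z^2/2 + z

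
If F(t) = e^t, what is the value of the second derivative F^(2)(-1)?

Differentiate repeatedly and evaluate at the center.
The coefficient of (t + 1)^2 in the expansion is e^(-1)/2, so F′′(-1) = 2! * (e^(-1)/2) = e^(-1).

e^(-1)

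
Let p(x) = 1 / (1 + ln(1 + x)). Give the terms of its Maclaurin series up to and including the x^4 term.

Expand as Σ (-1)^k u^k with u equal to the inner function's series.
p(0) = 1
p′(0) = -1
p′′(0) = 3
p′′′(0) = -14
p^(4)(0) = 88

11*x^4/3 - 7*x^3/3 + 3*x^2/2 - x + 1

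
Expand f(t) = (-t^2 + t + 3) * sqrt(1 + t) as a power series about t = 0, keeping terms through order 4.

9*t^4/128 - 7*t^3/16 - 7*t^2/8 + 5*t/2 + 3

Shift and add copies of the series according to the polynomial's terms.
f(0) = 3
f′(0) = 5/2
f′′(0) = -7/4
f′′′(0) = -21/8
f^(4)(0) = 27/16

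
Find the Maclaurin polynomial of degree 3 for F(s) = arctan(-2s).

8*s^3/3 - 2*s

[s^0] = 0;  [s^1] = -2;  [s^2] = 0;  [s^3] = 8/3.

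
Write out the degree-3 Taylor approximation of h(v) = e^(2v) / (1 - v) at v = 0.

Expand 1/(denominator) as a geometric series and multiply by the numerator's series.
h(0) = 1
h′(0) = 3
h′′(0) = 10
h′′′(0) = 38
Dividing each by k! gives the coefficients c_0, ..., c_3.

19*v^3/3 + 5*v^2 + 3*v + 1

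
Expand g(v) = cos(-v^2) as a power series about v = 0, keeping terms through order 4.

g(0) = 1
g′(0) = 0
g′′(0) = 0
g′′′(0) = 0
g^(4)(0) = -12
The Taylor polynomial is Σ g^(k)(0)/k! · v^k.

1 - v^4/2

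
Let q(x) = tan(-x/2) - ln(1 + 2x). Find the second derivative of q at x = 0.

Expand each term separately and add.
The coefficient of x^2 in the expansion is 2, so q′′(0) = 2! * (2) = 4.

4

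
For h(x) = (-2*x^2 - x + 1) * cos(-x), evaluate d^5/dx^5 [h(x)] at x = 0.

-5

Multiply each power in the prefactor through the base expansion.
The coefficient of x^5 in the expansion is -1/24, so h^(5)(0) = 5! * (-1/24) = -5.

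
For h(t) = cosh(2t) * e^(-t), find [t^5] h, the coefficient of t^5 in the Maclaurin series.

-121/120

Multiply the two series term by term and collect like powers.
h(0) = 1
h′(0) = -1
h′′(0) = 5
h′′′(0) = -13
h^(4)(0) = 41
h^(5)(0) = -121
Then c_k = h^(k)(0)/k! gives each Taylor coefficient.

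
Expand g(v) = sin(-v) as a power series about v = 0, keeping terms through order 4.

[v^0] = 0;  [v^1] = -1;  [v^2] = 0;  [v^3] = 1/6;  [v^4] = 0.

v^3/6 - v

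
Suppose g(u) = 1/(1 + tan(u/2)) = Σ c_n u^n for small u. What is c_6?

Let u equal the inner series; expand the outer function in u and truncate.
g(0) = 1
g′(0) = -1/2
g′′(0) = 1/2
g′′′(0) = -1
g^(4)(0) = 5/2
g^(5)(0) = -8
g^(6)(0) = 61/2

61/1440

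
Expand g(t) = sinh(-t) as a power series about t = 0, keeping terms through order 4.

g(0) = 0
g′(0) = -1
g′′(0) = 0
g′′′(0) = -1
g^(4)(0) = 0

-t^3/6 - t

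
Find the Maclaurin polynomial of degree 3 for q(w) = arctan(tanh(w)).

Plug the Maclaurin series of the inner function into that of the outer and collect terms.

-2*w^3/3 + w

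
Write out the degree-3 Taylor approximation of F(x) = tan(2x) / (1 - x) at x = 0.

14*x^3/3 + 2*x^2 + 2*x

Expand each factor separately, then convolve coefficients.
F(0) = 0
F′(0) = 2
F′′(0) = 4
F′′′(0) = 28
Dividing each by k! gives the coefficients c_0, ..., c_3.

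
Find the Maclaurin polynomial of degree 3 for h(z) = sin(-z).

z^3/6 - z

Differentiate repeatedly and evaluate at the center.
h(0) = 0
h′(0) = -1
h′′(0) = 0
h′′′(0) = 1
Dividing each by k! gives the coefficients c_0, ..., c_3.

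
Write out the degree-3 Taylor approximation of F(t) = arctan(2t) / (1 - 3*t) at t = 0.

46*t^3/3 + 6*t^2 + 2*t

Use 1/(1 - r) = Σ r^k on the denominator, then take the Cauchy product.
F(0) = 0
F′(0) = 2
F′′(0) = 12
F′′′(0) = 92
Then c_k = F^(k)(0)/k! gives each Taylor coefficient.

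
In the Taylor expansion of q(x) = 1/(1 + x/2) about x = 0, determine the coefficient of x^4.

Compute the successive derivatives at the expansion point and divide by k!.
q(0) = 1
q′(0) = -1/2
q′′(0) = 1/2
q′′′(0) = -3/4
q^(4)(0) = 3/2
Then c_k = q^(k)(0)/k! gives each Taylor coefficient.

1/16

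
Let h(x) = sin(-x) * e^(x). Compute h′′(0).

Expand each factor separately, then convolve coefficients.
From the series, [x^2] h = -1; multiply by 2! = 2 to get -2.

-2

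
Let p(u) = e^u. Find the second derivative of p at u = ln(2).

2

From the series, [(u - ln(2))^2] p = 1; multiply by 2! = 2 to get 2.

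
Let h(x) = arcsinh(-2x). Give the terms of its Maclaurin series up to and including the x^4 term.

h(0) = 0
h′(0) = -2
h′′(0) = 0
h′′′(0) = 8
h^(4)(0) = 0

4*x^3/3 - 2*x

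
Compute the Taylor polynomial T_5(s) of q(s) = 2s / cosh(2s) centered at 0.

Divide the numerator series by the denominator series (power-series long division).

20*s^5/3 - 4*s^3 + 2*s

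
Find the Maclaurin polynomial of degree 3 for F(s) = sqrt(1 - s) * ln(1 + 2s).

Multiply the two series term by term and collect like powers.
[s^0] = 0;  [s^1] = 2;  [s^2] = -3;  [s^3] = 41/12.

41*s^3/12 - 3*s^2 + 2*s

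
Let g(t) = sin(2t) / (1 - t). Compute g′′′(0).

Expand each factor separately, then convolve coefficients.
The coefficient of t^3 in the expansion is 2/3, so g′′′(0) = 3! * (2/3) = 4.

4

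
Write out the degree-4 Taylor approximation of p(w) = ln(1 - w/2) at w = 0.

-w^4/64 - w^3/24 - w^2/8 - w/2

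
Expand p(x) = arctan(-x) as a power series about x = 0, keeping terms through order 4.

p(0) = 0
p′(0) = -1
p′′(0) = 0
p′′′(0) = 2
p^(4)(0) = 0
Dividing each by k! gives the coefficients c_0, ..., c_4.

x^3/3 - x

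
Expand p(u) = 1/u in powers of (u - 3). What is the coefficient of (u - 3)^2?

1/27

Use the known series and substitute for the argument.
p(3) = 1/3
p′(3) = -1/9
p′′(3) = 2/27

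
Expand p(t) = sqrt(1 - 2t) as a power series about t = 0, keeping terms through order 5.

-7*t^5/8 - 5*t^4/8 - t^3/2 - t^2/2 - t + 1

p(0) = 1
p′(0) = -1
p′′(0) = -1
p′′′(0) = -3
p^(4)(0) = -15
p^(5)(0) = -105
Then c_k = p^(k)(0)/k! gives each Taylor coefficient.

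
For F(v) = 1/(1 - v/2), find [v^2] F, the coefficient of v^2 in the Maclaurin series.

Use the known series and substitute for the argument.
F(0) = 1
F′(0) = 1/2
F′′(0) = 1/2
So c_2 = F′′(0)/2! = 1/4.

1/4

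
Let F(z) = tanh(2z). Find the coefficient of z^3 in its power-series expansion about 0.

F(0) = 0
F′(0) = 2
F′′(0) = 0
F′′′(0) = -16

-8/3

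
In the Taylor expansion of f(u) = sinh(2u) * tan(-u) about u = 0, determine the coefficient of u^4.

Multiply the two series term by term and collect like powers.

-2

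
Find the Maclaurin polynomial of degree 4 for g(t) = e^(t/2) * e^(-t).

t^4/384 - t^3/48 + t^2/8 - t/2 + 1

Take the Cauchy product of the two expansions.
g(0) = 1
g′(0) = -1/2
g′′(0) = 1/4
g′′′(0) = -1/8
g^(4)(0) = 1/16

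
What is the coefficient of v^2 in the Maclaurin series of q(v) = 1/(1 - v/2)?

Use the known series and substitute for the argument.
q(0) = 1
q′(0) = 1/2
q′′(0) = 1/2
So c_2 = q′′(0)/2! = 1/4.

1/4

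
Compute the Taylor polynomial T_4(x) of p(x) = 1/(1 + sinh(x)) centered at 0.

Let u equal the inner series; expand the outer function in u and truncate.

4*x^4/3 - 7*x^3/6 + x^2 - x + 1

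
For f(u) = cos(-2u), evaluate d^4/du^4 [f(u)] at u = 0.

16

Use the known series and substitute for the argument.
The coefficient of u^4 in the expansion is 2/3, so f^(4)(0) = 4! * (2/3) = 16.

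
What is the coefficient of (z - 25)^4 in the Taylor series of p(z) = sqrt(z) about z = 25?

-1/2000000

p(25) = 5
p′(25) = 1/10
p′′(25) = -1/500
p′′′(25) = 3/25000
p^(4)(25) = -3/250000
So c_4 = p^(4)(25)/4! = -1/2000000.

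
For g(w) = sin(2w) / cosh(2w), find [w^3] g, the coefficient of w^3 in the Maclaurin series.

Invert the denominator's series and multiply.
g(0) = 0
g′(0) = 2
g′′(0) = 0
g′′′(0) = -32

-16/3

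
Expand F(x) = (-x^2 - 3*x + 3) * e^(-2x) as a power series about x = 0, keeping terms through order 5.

-22*x^5/15 + 4*x^4 - 8*x^3 + 11*x^2 - 9*x + 3

Multiply each power in the prefactor through the base expansion.
F(0) = 3
F′(0) = -9
F′′(0) = 22
F′′′(0) = -48
F^(4)(0) = 96
F^(5)(0) = -176
Then c_k = F^(k)(0)/k! gives each Taylor coefficient.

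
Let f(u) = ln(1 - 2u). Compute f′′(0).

-4

Compute the successive derivatives at the expansion point and divide by k!.
The coefficient of u^2 in the expansion is -2, so f′′(0) = 2! * (-2) = -4.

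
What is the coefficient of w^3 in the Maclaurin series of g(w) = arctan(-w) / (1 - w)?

Multiply the two series term by term and collect like powers.
So c_3 = g′′′(0)/3! = -2/3.

-2/3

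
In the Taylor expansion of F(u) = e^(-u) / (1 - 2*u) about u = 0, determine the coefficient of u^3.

29/6

Expand 1/(denominator) as a geometric series and multiply by the numerator's series.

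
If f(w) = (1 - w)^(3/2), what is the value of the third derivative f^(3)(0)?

3/8

Use the known series and substitute for the argument.
The coefficient of w^3 in the expansion is 1/16, so f′′′(0) = 3! * (1/16) = 3/8.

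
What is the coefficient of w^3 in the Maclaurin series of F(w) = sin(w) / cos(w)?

Write the quotient as an unknown series and match coefficients against numerator = denominator · series.
F(0) = 0
F′(0) = 1
F′′(0) = 0
F′′′(0) = 2

1/3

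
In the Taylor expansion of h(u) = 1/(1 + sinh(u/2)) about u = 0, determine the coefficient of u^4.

1/12

Let u equal the inner series; expand the outer function in u and truncate.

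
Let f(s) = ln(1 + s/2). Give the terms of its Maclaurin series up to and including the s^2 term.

-s^2/8 + s/2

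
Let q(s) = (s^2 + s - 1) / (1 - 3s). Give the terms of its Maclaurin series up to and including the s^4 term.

-45*s^4 - 15*s^3 - 5*s^2 - 2*s - 1

Multiply each power in the prefactor through the base expansion.
q(0) = -1
q′(0) = -2
q′′(0) = -10
q′′′(0) = -90
q^(4)(0) = -1080
Dividing each by k! gives the coefficients c_0, ..., c_4.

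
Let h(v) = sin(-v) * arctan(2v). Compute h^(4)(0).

72

Multiply the two series term by term and collect like powers.
The coefficient of v^4 in the expansion is 3, so h^(4)(0) = 4! * (3) = 72.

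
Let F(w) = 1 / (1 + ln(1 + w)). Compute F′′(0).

3

Write 1/(1+u) = 1 - u + u^2 - u^3 + ... and substitute the series for u.
From the series, [w^2] F = 3/2; multiply by 2! = 2 to get 3.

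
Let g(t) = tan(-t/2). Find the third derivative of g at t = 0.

From the series, [t^3] g = -1/24; multiply by 3! = 6 to get -1/4.

-1/4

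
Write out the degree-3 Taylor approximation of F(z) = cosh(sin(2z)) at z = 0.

Let u equal the inner series; expand the outer function in u and truncate.
[z^0] = 1;  [z^1] = 0;  [z^2] = 2;  [z^3] = 0.

2*z^2 + 1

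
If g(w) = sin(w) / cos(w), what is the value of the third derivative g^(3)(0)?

2

Invert the denominator's series and multiply.
The coefficient of w^3 in the expansion is 1/3, so g′′′(0) = 3! * (1/3) = 2.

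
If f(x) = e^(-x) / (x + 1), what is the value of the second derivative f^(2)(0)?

5

Expand 1/(denominator) as a geometric series and multiply by the numerator's series.
From the series, [x^2] f = 5/2; multiply by 2! = 2 to get 5.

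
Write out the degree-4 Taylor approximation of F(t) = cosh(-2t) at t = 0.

F(0) = 1
F′(0) = 0
F′′(0) = 4
F′′′(0) = 0
F^(4)(0) = 16

2*t^4/3 + 2*t^2 + 1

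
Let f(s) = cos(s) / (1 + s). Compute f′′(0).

Write out both Maclaurin series and multiply, keeping only the needed powers.
The coefficient of s^2 in the expansion is 1/2, so f′′(0) = 2! * (1/2) = 1.

1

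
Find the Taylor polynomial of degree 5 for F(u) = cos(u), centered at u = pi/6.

Apply the Taylor formula c_k = f^(k)(a)/k!.
F(pi/6) = sqrt(3)/2
F′(pi/6) = -1/2
F′′(pi/6) = -sqrt(3)/2
F′′′(pi/6) = 1/2
F^(4)(pi/6) = sqrt(3)/2
F^(5)(pi/6) = -1/2

-(u - pi/6)^5/240 + sqrt(3)*(u - pi/6)^4/48 + (u - pi/6)^3/12 - sqrt(3)*(u - pi/6)^2/4 - (u - pi/6)/2 + sqrt(3)/2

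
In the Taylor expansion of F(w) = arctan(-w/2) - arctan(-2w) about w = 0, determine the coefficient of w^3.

-21/8

Expand each term separately and add.
So c_3 = F′′′(0)/3! = -21/8.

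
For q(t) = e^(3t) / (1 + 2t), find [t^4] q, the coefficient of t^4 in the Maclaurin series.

Expand each factor separately, then convolve coefficients.
q(0) = 1
q′(0) = 1
q′′(0) = 5
q′′′(0) = -3
q^(4)(0) = 105
So c_4 = q^(4)(0)/4! = 35/8.

35/8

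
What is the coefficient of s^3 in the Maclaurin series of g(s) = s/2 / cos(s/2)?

1/16

Invert the denominator's series and multiply.
[s^0] = 0;  [s^1] = 1/2;  [s^2] = 0;  [s^3] = 1/16.
So c_3 = g′′′(0)/3! = 1/16.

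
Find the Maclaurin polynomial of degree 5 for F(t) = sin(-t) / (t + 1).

-101*t^5/120 + 5*t^4/6 - 5*t^3/6 + t^2 - t

Multiply the numerator's expansion by the denominator's geometric series.
F(0) = 0
F′(0) = -1
F′′(0) = 2
F′′′(0) = -5
F^(4)(0) = 20
F^(5)(0) = -101
The Taylor polynomial is Σ F^(k)(0)/k! · t^k.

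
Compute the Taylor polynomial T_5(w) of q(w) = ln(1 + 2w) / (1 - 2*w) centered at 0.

Expand 1/(denominator) as a geometric series and multiply by the numerator's series.
q(0) = 0
q′(0) = 2
q′′(0) = 4
q′′′(0) = 40
q^(4)(0) = 224
q^(5)(0) = 3008

376*w^5/15 + 28*w^4/3 + 20*w^3/3 + 2*w^2 + 2*w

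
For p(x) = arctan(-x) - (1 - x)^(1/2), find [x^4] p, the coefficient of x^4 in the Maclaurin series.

Add the two expansions coefficient-wise.
p(0) = -1
p′(0) = -1/2
p′′(0) = 1/4
p′′′(0) = 19/8
p^(4)(0) = 15/16
The Taylor polynomial is Σ p^(k)(0)/k! · x^k.

5/128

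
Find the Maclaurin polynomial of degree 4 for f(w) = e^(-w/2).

w^4/384 - w^3/48 + w^2/8 - w/2 + 1

Differentiate repeatedly and evaluate at the center.
f(0) = 1
f′(0) = -1/2
f′′(0) = 1/4
f′′′(0) = -1/8
f^(4)(0) = 1/16
Dividing each by k! gives the coefficients c_0, ..., c_4.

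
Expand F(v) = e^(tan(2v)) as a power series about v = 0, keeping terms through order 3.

Compose series: expand the inner function first, then feed it into the outer expansion.

4*v^3 + 2*v^2 + 2*v + 1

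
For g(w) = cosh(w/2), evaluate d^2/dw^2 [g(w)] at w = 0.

Use the known series and substitute for the argument.
The coefficient of w^2 in the expansion is 1/8, so g′′(0) = 2! * (1/8) = 1/4.

1/4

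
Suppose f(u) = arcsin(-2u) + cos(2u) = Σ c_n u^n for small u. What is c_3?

Add the two expansions coefficient-wise.
[u^0] = 1;  [u^1] = -2;  [u^2] = -2;  [u^3] = -4/3.
So c_3 = f′′′(0)/3! = -4/3.

-4/3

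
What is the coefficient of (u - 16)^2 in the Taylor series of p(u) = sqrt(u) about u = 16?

-1/512

[(u - 16)^0] = 4;  [(u - 16)^1] = 1/8;  [(u - 16)^2] = -1/512.
So c_2 = p′′(16)/2! = -1/512.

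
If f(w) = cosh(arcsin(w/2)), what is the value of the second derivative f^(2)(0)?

1/4

Substitute the inner expansion into the outer series and collect powers.
From the series, [w^2] f = 1/8; multiply by 2! = 2 to get 1/4.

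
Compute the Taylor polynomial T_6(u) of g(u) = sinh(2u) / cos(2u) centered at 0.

Write the quotient as an unknown series and match coefficients against numerator = denominator · series.
[u^0] = 0;  [u^1] = 2;  [u^2] = 0;  [u^3] = 16/3;  [u^4] = 0;  [u^5] = 48/5;  [u^6] = 0.

48*u^5/5 + 16*u^3/3 + 2*u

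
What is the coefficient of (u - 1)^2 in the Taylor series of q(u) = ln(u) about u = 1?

-1/2

q(1) = 0
q′(1) = 1
q′′(1) = -1
So c_2 = q′′(1)/2! = -1/2.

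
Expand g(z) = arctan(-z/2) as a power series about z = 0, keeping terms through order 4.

z^3/24 - z/2

g(0) = 0
g′(0) = -1/2
g′′(0) = 0
g′′′(0) = 1/4
g^(4)(0) = 0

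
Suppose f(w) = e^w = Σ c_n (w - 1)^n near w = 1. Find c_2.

e/2

f(1) = e
f′(1) = e
f′′(1) = e
So c_2 = f′′(1)/2! = e/2.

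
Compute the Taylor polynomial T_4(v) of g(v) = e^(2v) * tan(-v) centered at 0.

-2*v^4 - 7*v^3/3 - 2*v^2 - v

Multiply the two series term by term and collect like powers.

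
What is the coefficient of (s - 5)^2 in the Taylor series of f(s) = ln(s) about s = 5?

-1/50

f(5) = ln(5)
f′(5) = 1/5
f′′(5) = -1/25
So c_2 = f′′(5)/2! = -1/50.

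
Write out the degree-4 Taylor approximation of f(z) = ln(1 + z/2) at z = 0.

-z^4/64 + z^3/24 - z^2/8 + z/2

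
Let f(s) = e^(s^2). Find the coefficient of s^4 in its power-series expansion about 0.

1/2

Differentiate repeatedly and evaluate at the center.
f(0) = 1
f′(0) = 0
f′′(0) = 2
f′′′(0) = 0
f^(4)(0) = 12
The Taylor polynomial is Σ f^(k)(0)/k! · s^k.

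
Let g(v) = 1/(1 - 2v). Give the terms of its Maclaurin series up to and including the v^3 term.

Apply the Taylor formula c_k = f^(k)(a)/k!.
g(0) = 1
g′(0) = 2
g′′(0) = 8
g′′′(0) = 48

8*v^3 + 4*v^2 + 2*v + 1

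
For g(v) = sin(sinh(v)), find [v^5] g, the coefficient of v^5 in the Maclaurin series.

Substitute the inner expansion into the outer series and collect powers.
g(0) = 0
g′(0) = 1
g′′(0) = 0
g′′′(0) = 0
g^(4)(0) = 0
g^(5)(0) = -8
So c_5 = g^(5)(0)/5! = -1/15.

-1/15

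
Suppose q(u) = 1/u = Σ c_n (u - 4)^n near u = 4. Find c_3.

-1/256

[(u - 4)^0] = 1/4;  [(u - 4)^1] = -1/16;  [(u - 4)^2] = 1/64;  [(u - 4)^3] = -1/256.
So c_3 = q′′′(4)/3! = -1/256.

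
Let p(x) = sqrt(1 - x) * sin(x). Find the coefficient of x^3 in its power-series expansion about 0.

-7/24

Multiply the two series term by term and collect like powers.
[x^0] = 0;  [x^1] = 1;  [x^2] = -1/2;  [x^3] = -7/24.
So c_3 = p′′′(0)/3! = -7/24.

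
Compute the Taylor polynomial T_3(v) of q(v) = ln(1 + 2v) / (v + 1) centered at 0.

20*v^3/3 - 4*v^2 + 2*v

Use 1/(1 - r) = Σ r^k on the denominator, then take the Cauchy product.
q(0) = 0
q′(0) = 2
q′′(0) = -8
q′′′(0) = 40
Dividing each by k! gives the coefficients c_0, ..., c_3.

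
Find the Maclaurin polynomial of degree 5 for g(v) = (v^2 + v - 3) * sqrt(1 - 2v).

Distribute the polynomial across the series and collect like powers.
[v^0] = -3;  [v^1] = 4;  [v^2] = 3/2;  [v^3] = 0;  [v^4] = 7/8;  [v^5] = 3/2.

3*v^5/2 + 7*v^4/8 + 3*v^2/2 + 4*v - 3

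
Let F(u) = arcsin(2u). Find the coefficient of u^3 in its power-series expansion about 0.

F(0) = 0
F′(0) = 2
F′′(0) = 0
F′′′(0) = 8
The Taylor polynomial is Σ F^(k)(0)/k! · u^k.

4/3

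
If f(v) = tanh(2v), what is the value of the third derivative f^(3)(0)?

-16

From the series, [v^3] f = -8/3; multiply by 3! = 6 to get -16.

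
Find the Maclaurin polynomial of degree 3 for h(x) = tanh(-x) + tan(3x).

Expand each term separately and add.
h(0) = 0
h′(0) = 2
h′′(0) = 0
h′′′(0) = 56

28*x^3/3 + 2*x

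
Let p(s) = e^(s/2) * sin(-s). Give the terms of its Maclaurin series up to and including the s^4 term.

Expand each factor separately, then convolve coefficients.
p(0) = 0
p′(0) = -1
p′′(0) = -1
p′′′(0) = 1/4
p^(4)(0) = 3/2
The Taylor polynomial is Σ p^(k)(0)/k! · s^k.

s^4/16 + s^3/24 - s^2/2 - s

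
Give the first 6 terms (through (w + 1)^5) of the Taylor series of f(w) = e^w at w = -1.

f(-1) = e^(-1)
f′(-1) = e^(-1)
f′′(-1) = e^(-1)
f′′′(-1) = e^(-1)
f^(4)(-1) = e^(-1)
f^(5)(-1) = e^(-1)
Then c_k = f^(k)(-1)/k! gives each Taylor coefficient.

(w + 1)^5*e^(-1)/120 + (w + 1)^4*e^(-1)/24 + (w + 1)^3*e^(-1)/6 + (w + 1)^2*e^(-1)/2 + (w + 1)*e^(-1) + e^(-1)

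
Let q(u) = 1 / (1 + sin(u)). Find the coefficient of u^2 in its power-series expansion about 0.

1

Write 1/(1+u) = 1 - u + u^2 - u^3 + ... and substitute the series for u.
[u^0] = 1;  [u^1] = -1;  [u^2] = 1.
So c_2 = q′′(0)/2! = 1.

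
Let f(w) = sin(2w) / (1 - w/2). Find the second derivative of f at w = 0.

Take the Cauchy product of the two expansions.
The coefficient of w^2 in the expansion is 1, so f′′(0) = 2! * (1) = 2.

2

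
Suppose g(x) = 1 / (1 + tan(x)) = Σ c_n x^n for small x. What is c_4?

5/3

Expand as Σ (-1)^k u^k with u equal to the inner function's series.
[x^0] = 1;  [x^1] = -1;  [x^2] = 1;  [x^3] = -4/3;  [x^4] = 5/3.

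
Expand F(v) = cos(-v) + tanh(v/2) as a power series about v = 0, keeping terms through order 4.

v^4/24 - v^3/24 - v^2/2 + v/2 + 1

Expand each term separately and add.
[v^0] = 1;  [v^1] = 1/2;  [v^2] = -1/2;  [v^3] = -1/24;  [v^4] = 1/24.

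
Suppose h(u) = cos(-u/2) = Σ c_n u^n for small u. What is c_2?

-1/8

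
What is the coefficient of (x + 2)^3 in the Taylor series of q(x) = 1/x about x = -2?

-1/16

Apply the Taylor formula c_k = f^(k)(a)/k!.
[(x + 2)^0] = -1/2;  [(x + 2)^1] = -1/4;  [(x + 2)^2] = -1/8;  [(x + 2)^3] = -1/16.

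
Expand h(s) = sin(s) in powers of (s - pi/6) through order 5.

[(s - pi/6)^0] = 1/2;  [(s - pi/6)^1] = sqrt(3)/2;  [(s - pi/6)^2] = -1/4;  [(s - pi/6)^3] = -sqrt(3)/12;  [(s - pi/6)^4] = 1/48;  [(s - pi/6)^5] = sqrt(3)/240.

sqrt(3)*(s - pi/6)^5/240 + (s - pi/6)^4/48 - sqrt(3)*(s - pi/6)^3/12 - (s - pi/6)^2/4 + sqrt(3)*(s - pi/6)/2 + 1/2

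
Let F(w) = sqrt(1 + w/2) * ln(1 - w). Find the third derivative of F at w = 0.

-41/16

Multiply the two series term by term and collect like powers.
From the series, [w^3] F = -41/96; multiply by 3! = 6 to get -41/16.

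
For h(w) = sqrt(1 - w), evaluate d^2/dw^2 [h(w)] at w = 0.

-1/4

Differentiate repeatedly and evaluate at the center.
The coefficient of w^2 in the expansion is -1/8, so h′′(0) = 2! * (-1/8) = -1/4.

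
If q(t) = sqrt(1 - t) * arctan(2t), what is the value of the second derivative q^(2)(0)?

Write out both Maclaurin series and multiply, keeping only the needed powers.
The coefficient of t^2 in the expansion is -1, so q′′(0) = 2! * (-1) = -2.

-2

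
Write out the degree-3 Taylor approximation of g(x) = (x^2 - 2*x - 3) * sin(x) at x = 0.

3*x^3/2 - 2*x^2 - 3*x

Multiply each power in the prefactor through the base expansion.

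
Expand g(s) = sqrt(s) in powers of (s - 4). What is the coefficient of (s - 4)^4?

-5/16384

[(s - 4)^0] = 2;  [(s - 4)^1] = 1/4;  [(s - 4)^2] = -1/64;  [(s - 4)^3] = 1/512;  [(s - 4)^4] = -5/16384.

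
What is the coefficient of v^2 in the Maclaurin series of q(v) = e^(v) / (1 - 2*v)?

13/2

Use 1/(1 - r) = Σ r^k on the denominator, then take the Cauchy product.
So c_2 = q′′(0)/2! = 13/2.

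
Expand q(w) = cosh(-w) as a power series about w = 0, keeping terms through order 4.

w^4/24 + w^2/2 + 1

q(0) = 1
q′(0) = 0
q′′(0) = 1
q′′′(0) = 0
q^(4)(0) = 1
The Taylor polynomial is Σ q^(k)(0)/k! · w^k.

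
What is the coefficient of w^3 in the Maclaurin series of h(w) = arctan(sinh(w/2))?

-1/48

Let u equal the inner series; expand the outer function in u and truncate.
[w^0] = 0;  [w^1] = 1/2;  [w^2] = 0;  [w^3] = -1/48.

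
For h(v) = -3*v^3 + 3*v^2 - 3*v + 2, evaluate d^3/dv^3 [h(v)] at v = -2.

-18

The coefficient of (v + 2)^3 in the expansion is -3, so h′′′(-2) = 3! * (-3) = -18.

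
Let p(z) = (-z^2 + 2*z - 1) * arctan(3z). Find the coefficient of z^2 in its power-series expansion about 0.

6

Shift and add copies of the series according to the polynomial's terms.
p(0) = 0
p′(0) = -3
p′′(0) = 12
So c_2 = p′′(0)/2! = 6.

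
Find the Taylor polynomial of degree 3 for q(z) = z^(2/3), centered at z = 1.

4*(z - 1)^3/81 - (z - 1)^2/9 + 2*(z - 1)/3 + 1

Use the known series and substitute for the argument.
q(1) = 1
q′(1) = 2/3
q′′(1) = -2/9
q′′′(1) = 8/27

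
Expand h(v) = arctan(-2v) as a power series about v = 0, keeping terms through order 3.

8*v^3/3 - 2*v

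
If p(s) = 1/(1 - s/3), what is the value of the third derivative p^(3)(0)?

Compute the successive derivatives at the expansion point and divide by k!.
The coefficient of s^3 in the expansion is 1/27, so p′′′(0) = 3! * (1/27) = 2/9.

2/9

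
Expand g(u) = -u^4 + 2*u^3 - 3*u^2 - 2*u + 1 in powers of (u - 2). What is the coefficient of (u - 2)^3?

-6

g(2) = -15
g′(2) = -22
g′′(2) = -30
g′′′(2) = -36
The Taylor polynomial is Σ g^(k)(2)/k! · (u - 2)^k.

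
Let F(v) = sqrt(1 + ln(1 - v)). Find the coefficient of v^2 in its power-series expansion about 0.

-3/8

Let u equal the inner series; expand the outer function in u and truncate.
F(0) = 1
F′(0) = -1/2
F′′(0) = -3/4
Then c_k = F^(k)(0)/k! gives each Taylor coefficient.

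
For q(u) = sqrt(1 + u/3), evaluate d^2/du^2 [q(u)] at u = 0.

-1/36

Use the known series and substitute for the argument.
From the series, [u^2] q = -1/72; multiply by 2! = 2 to get -1/36.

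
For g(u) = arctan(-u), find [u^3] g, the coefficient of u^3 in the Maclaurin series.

g(0) = 0
g′(0) = -1
g′′(0) = 0
g′′′(0) = 2

1/3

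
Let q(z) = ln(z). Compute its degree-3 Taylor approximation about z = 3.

(z - 3)^3/81 - (z - 3)^2/18 + (z - 3)/3 + ln(3)

q(3) = ln(3)
q′(3) = 1/3
q′′(3) = -1/9
q′′′(3) = 2/27
Then c_k = q^(k)(3)/k! gives each Taylor coefficient.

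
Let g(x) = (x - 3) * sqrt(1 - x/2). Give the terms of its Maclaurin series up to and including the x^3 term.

Multiply each power in the prefactor through the base expansion.

-x^3/128 - 5*x^2/32 + 7*x/4 - 3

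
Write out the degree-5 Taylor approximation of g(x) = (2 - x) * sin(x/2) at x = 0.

Multiply each power in the prefactor through the base expansion.
g(0) = 0
g′(0) = 1
g′′(0) = -1
g′′′(0) = -1/4
g^(4)(0) = 1/2
g^(5)(0) = 1/16

x^5/1920 + x^4/48 - x^3/24 - x^2/2 + x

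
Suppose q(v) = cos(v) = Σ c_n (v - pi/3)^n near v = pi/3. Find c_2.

-1/4

[(v - pi/3)^0] = 1/2;  [(v - pi/3)^1] = -sqrt(3)/2;  [(v - pi/3)^2] = -1/4.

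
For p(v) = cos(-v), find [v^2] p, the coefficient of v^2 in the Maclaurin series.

-1/2

Differentiate repeatedly and evaluate at the center.
p(0) = 1
p′(0) = 0
p′′(0) = -1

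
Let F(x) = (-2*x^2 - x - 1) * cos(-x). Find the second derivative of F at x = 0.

-3

Distribute the polynomial across the series and collect like powers.
The coefficient of x^2 in the expansion is -3/2, so F′′(0) = 2! * (-3/2) = -3.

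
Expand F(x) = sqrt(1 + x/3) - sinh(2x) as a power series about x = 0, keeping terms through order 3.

Add the two expansions coefficient-wise.
F(0) = 1
F′(0) = -11/6
F′′(0) = -1/36
F′′′(0) = -575/72
The Taylor polynomial is Σ F^(k)(0)/k! · x^k.

-575*x^3/432 - x^2/72 - 11*x/6 + 1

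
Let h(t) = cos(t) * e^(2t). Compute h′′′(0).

2

Take the Cauchy product of the two expansions.
The coefficient of t^3 in the expansion is 1/3, so h′′′(0) = 3! * (1/3) = 2.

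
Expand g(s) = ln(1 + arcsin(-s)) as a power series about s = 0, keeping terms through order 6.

Let u equal the inner series; expand the outer function in u and truncate.
g(0) = 0
g′(0) = -1
g′′(0) = -1
g′′′(0) = -3
g^(4)(0) = -10
g^(5)(0) = -53
g^(6)(0) = -304
Dividing each by k! gives the coefficients c_0, ..., c_6.

-19*s^6/45 - 53*s^5/120 - 5*s^4/12 - s^3/2 - s^2/2 - s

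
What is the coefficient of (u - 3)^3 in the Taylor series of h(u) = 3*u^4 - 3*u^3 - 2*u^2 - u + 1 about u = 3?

Compute the successive derivatives at the expansion point and divide by k!.
h(3) = 142
h′(3) = 230
h′′(3) = 266
h′′′(3) = 198
Then c_k = h^(k)(3)/k! gives each Taylor coefficient.

33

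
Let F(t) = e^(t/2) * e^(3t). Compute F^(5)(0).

16807/32

Write out both Maclaurin series and multiply, keeping only the needed powers.
From the series, [t^5] F = 16807/3840; multiply by 5! = 120 to get 16807/32.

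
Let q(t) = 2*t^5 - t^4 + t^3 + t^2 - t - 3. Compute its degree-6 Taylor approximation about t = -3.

2*(t + 3)^5 - 31*(t + 3)^4 + 193*(t + 3)^3 - 602*(t + 3)^2 + 938*(t + 3) - 585

Apply the Taylor formula c_k = f^(k)(a)/k!.
[(t + 3)^0] = -585;  [(t + 3)^1] = 938;  [(t + 3)^2] = -602;  [(t + 3)^3] = 193;  [(t + 3)^4] = -31;  [(t + 3)^5] = 2;  [(t + 3)^6] = 0.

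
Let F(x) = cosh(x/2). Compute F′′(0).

1/4

Compute the successive derivatives at the expansion point and divide by k!.
From the series, [x^2] F = 1/8; multiply by 2! = 2 to get 1/4.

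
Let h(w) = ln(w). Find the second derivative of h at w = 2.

The coefficient of (w - 2)^2 in the expansion is -1/8, so h′′(2) = 2! * (-1/8) = -1/4.

-1/4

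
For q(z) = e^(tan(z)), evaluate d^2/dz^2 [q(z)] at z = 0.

Substitute the inner expansion into the outer series and collect powers.
From the series, [z^2] q = 1/2; multiply by 2! = 2 to get 1.

1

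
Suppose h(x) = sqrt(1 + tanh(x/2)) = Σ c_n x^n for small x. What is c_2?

Let u equal the inner series; expand the outer function in u and truncate.
So c_2 = h′′(0)/2! = -1/32.

-1/32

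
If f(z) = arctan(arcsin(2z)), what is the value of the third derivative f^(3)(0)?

Let u equal the inner series; expand the outer function in u and truncate.
From the series, [z^3] f = -4/3; multiply by 3! = 6 to get -8.

-8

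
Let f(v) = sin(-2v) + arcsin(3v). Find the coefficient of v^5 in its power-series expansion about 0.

Add the two expansions coefficient-wise.
f(0) = 0
f′(0) = 1
f′′(0) = 0
f′′′(0) = 35
f^(4)(0) = 0
f^(5)(0) = 2155
The Taylor polynomial is Σ f^(k)(0)/k! · v^k.

431/24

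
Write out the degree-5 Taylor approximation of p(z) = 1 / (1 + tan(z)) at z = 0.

-32*z^5/15 + 5*z^4/3 - 4*z^3/3 + z^2 - z + 1

Write 1/(1+u) = 1 - u + u^2 - u^3 + ... and substitute the series for u.
[z^0] = 1;  [z^1] = -1;  [z^2] = 1;  [z^3] = -4/3;  [z^4] = 5/3;  [z^5] = -32/15.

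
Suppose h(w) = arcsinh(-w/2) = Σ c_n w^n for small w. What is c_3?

h(0) = 0
h′(0) = -1/2
h′′(0) = 0
h′′′(0) = 1/8
Dividing each by k! gives the coefficients c_0, ..., c_3.

1/48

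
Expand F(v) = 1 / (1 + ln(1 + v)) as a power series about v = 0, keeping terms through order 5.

Expand as Σ (-1)^k u^k with u equal to the inner function's series.
F(0) = 1
F′(0) = -1
F′′(0) = 3
F′′′(0) = -14
F^(4)(0) = 88
F^(5)(0) = -694

-347*v^5/60 + 11*v^4/3 - 7*v^3/3 + 3*v^2/2 - v + 1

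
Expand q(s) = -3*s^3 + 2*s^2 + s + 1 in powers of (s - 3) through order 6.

-3*(s - 3)^3 - 25*(s - 3)^2 - 68*(s - 3) - 59

Apply the Taylor formula c_k = f^(k)(a)/k!.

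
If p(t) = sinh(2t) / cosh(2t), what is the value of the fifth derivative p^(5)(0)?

512

Invert the denominator's series and multiply.
The coefficient of t^5 in the expansion is 64/15, so p^(5)(0) = 5! * (64/15) = 512.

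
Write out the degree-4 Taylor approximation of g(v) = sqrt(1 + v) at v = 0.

-5*v^4/128 + v^3/16 - v^2/8 + v/2 + 1

[v^0] = 1;  [v^1] = 1/2;  [v^2] = -1/8;  [v^3] = 1/16;  [v^4] = -5/128.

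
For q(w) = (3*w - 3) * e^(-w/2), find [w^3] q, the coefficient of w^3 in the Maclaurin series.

7/16

Shift and add copies of the series according to the polynomial's terms.
[w^0] = -3;  [w^1] = 9/2;  [w^2] = -15/8;  [w^3] = 7/16.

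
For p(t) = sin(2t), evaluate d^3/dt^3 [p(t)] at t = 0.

From the series, [t^3] p = -4/3; multiply by 3! = 6 to get -8.

-8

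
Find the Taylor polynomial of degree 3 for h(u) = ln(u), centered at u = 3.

(u - 3)^3/81 - (u - 3)^2/18 + (u - 3)/3 + ln(3)

Apply the Taylor formula c_k = f^(k)(a)/k!.
h(3) = ln(3)
h′(3) = 1/3
h′′(3) = -1/9
h′′′(3) = 2/27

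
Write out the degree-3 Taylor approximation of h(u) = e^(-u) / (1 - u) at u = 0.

u^3/3 + u^2/2 + 1

Take the Cauchy product of the two expansions.
h(0) = 1
h′(0) = 0
h′′(0) = 1
h′′′(0) = 2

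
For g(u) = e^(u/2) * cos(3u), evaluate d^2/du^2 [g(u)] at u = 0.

Write out both Maclaurin series and multiply, keeping only the needed powers.
The coefficient of u^2 in the expansion is -35/8, so g′′(0) = 2! * (-35/8) = -35/4.

-35/4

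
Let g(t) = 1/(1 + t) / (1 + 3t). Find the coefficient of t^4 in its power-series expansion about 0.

121

Multiply the two series term by term and collect like powers.
g(0) = 1
g′(0) = -4
g′′(0) = 26
g′′′(0) = -240
g^(4)(0) = 2904
Then c_k = g^(k)(0)/k! gives each Taylor coefficient.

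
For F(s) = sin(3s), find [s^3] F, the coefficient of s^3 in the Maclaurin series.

c_3 = F′′′(0)/3! = -9/2.

-9/2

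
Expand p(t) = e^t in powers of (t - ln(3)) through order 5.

Differentiate repeatedly and evaluate at the center.
p(ln(3)) = 3
p′(ln(3)) = 3
p′′(ln(3)) = 3
p′′′(ln(3)) = 3
p^(4)(ln(3)) = 3
p^(5)(ln(3)) = 3

(t - ln(3))^5/40 + (t - ln(3))^4/8 + (t - ln(3))^3/2 + 3*(t - ln(3))^2/2 + 3*(t - ln(3)) + 3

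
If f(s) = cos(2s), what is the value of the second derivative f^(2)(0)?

Apply the Taylor formula c_k = f^(k)(a)/k!.
The coefficient of s^2 in the expansion is -2, so f′′(0) = 2! * (-2) = -4.

-4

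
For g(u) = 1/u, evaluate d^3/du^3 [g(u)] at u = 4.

-3/128

Apply the Taylor formula c_k = f^(k)(a)/k!.
From the series, [(u - 4)^3] g = -1/256; multiply by 3! = 6 to get -3/128.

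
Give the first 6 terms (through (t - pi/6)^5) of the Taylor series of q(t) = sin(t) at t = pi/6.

sqrt(3)*(t - pi/6)^5/240 + (t - pi/6)^4/48 - sqrt(3)*(t - pi/6)^3/12 - (t - pi/6)^2/4 + sqrt(3)*(t - pi/6)/2 + 1/2

q(pi/6) = 1/2
q′(pi/6) = sqrt(3)/2
q′′(pi/6) = -1/2
q′′′(pi/6) = -sqrt(3)/2
q^(4)(pi/6) = 1/2
q^(5)(pi/6) = sqrt(3)/2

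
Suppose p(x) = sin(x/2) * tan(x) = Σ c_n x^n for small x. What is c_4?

7/48

Multiply the two series term by term and collect like powers.
p(0) = 0
p′(0) = 0
p′′(0) = 1
p′′′(0) = 0
p^(4)(0) = 7/2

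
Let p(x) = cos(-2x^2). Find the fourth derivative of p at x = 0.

Differentiate repeatedly and evaluate at the center.
From the series, [x^4] p = -2; multiply by 4! = 24 to get -48.

-48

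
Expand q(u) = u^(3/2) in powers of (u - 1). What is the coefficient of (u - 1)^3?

-1/16

q(1) = 1
q′(1) = 3/2
q′′(1) = 3/4
q′′′(1) = -3/8
So c_3 = q′′′(1)/3! = -1/16.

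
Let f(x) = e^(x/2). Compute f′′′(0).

1/8

Compute the successive derivatives at the expansion point and divide by k!.
From the series, [x^3] f = 1/48; multiply by 3! = 6 to get 1/8.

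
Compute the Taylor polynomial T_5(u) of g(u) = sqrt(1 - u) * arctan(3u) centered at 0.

31749*u^5/640 + 69*u^4/16 - 75*u^3/8 - 3*u^2/2 + 3*u

Multiply the two series term by term and collect like powers.
g(0) = 0
g′(0) = 3
g′′(0) = -3
g′′′(0) = -225/4
g^(4)(0) = 207/2
g^(5)(0) = 95247/16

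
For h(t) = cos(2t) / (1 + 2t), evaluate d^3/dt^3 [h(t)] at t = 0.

-24

Expand each factor separately, then convolve coefficients.
The coefficient of t^3 in the expansion is -4, so h′′′(0) = 3! * (-4) = -24.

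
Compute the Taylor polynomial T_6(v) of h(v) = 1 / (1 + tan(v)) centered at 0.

122*v^6/45 - 32*v^5/15 + 5*v^4/3 - 4*v^3/3 + v^2 - v + 1

Write 1/(1+u) = 1 - u + u^2 - u^3 + ... and substitute the series for u.
h(0) = 1
h′(0) = -1
h′′(0) = 2
h′′′(0) = -8
h^(4)(0) = 40
h^(5)(0) = -256
h^(6)(0) = 1952
Then c_k = h^(k)(0)/k! gives each Taylor coefficient.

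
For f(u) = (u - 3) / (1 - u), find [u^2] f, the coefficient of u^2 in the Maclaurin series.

Multiply each power in the prefactor through the base expansion.
[u^0] = -3;  [u^1] = -2;  [u^2] = -2.

-2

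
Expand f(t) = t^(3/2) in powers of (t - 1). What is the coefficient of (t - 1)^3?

-1/16

f(1) = 1
f′(1) = 3/2
f′′(1) = 3/4
f′′′(1) = -3/8
The Taylor polynomial is Σ f^(k)(1)/k! · (t - 1)^k.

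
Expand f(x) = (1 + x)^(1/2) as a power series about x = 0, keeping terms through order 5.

f(0) = 1
f′(0) = 1/2
f′′(0) = -1/4
f′′′(0) = 3/8
f^(4)(0) = -15/16
f^(5)(0) = 105/32
Then c_k = f^(k)(0)/k! gives each Taylor coefficient.

7*x^5/256 - 5*x^4/128 + x^3/16 - x^2/8 + x/2 + 1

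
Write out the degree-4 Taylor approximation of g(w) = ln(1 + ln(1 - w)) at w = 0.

Plug the Maclaurin series of the inner function into that of the outer and collect terms.
g(0) = 0
g′(0) = -1
g′′(0) = -2
g′′′(0) = -7
g^(4)(0) = -35
Dividing each by k! gives the coefficients c_0, ..., c_4.

-35*w^4/24 - 7*w^3/6 - w^2 - w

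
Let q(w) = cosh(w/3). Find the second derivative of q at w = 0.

1/9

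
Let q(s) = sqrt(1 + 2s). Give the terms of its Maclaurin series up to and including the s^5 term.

Compute the successive derivatives at the expansion point and divide by k!.
[s^0] = 1;  [s^1] = 1;  [s^2] = -1/2;  [s^3] = 1/2;  [s^4] = -5/8;  [s^5] = 7/8.

7*s^5/8 - 5*s^4/8 + s^3/2 - s^2/2 + s + 1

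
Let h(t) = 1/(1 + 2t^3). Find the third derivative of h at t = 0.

-12

From the series, [t^3] h = -2; multiply by 3! = 6 to get -12.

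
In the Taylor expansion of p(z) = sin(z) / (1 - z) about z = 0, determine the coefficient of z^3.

5/6

Expand 1/(denominator) as a geometric series and multiply by the numerator's series.
p(0) = 0
p′(0) = 1
p′′(0) = 2
p′′′(0) = 5
Dividing each by k! gives the coefficients c_0, ..., c_3.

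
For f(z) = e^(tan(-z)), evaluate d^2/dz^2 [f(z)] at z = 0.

Let u equal the inner series; expand the outer function in u and truncate.
The coefficient of z^2 in the expansion is 1/2, so f′′(0) = 2! * (1/2) = 1.

1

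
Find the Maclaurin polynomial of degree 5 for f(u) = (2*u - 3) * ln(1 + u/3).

Multiply each power in the prefactor through the base expansion.
f(0) = 0
f′(0) = -1
f′′(0) = 5/3
f′′′(0) = -8/9
f^(4)(0) = 22/27
f^(5)(0) = -28/27
The Taylor polynomial is Σ f^(k)(0)/k! · u^k.

-7*u^5/810 + 11*u^4/324 - 4*u^3/27 + 5*u^2/6 - u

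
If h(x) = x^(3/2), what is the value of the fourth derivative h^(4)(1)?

9/16

From the series, [(x - 1)^4] h = 3/128; multiply by 4! = 24 to get 9/16.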